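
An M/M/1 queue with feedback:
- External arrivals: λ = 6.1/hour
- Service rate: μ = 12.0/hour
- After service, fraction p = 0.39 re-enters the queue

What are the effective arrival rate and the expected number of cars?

Effective arrival rate: λ_eff = λ/(1-p) = 6.1/(1-0.39) = 6.1/0.61 = 10.0000
ρ = λ_eff/μ = 10.0000/12.0 = 0.833333
L = ρ/(1-ρ) = 0.833333/(1-0.833333) = 5.0000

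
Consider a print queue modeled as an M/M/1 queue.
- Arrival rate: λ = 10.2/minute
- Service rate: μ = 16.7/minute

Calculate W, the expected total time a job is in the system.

First, compute utilization: ρ = λ/μ = 10.2/16.7 = 0.6108
For M/M/1: W = 1/(μ-λ)
W = 1/(16.7-10.2) = 1/6.50
W = 0.1538 minutes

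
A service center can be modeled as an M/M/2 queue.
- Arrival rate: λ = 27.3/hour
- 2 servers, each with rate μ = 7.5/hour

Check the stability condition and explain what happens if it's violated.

Stability requires ρ = λ/(cμ) < 1
ρ = 27.3/(2 × 7.5) = 27.3/15.00 = 1.8200
Since 1.8200 ≥ 1, the system is UNSTABLE.
Need c > λ/μ = 27.3/7.5 = 3.64.
Minimum servers needed: c = 4.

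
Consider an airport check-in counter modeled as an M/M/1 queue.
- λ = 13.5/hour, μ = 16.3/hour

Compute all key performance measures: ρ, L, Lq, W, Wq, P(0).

Step 1: ρ = λ/μ = 13.5/16.3 = 0.8282
Step 2: L = λ/(μ-λ) = 13.5/2.80 = 4.8214
Step 3: Lq = λ²/(μ(μ-λ)) = 182.25/(16.3×2.80) = 3.9932
Step 4: W = 1/(μ-λ) = 1/2.80 = 0.35714
Step 5: Wq = λ/(μ(μ-λ)) = 13.5/(16.3×2.80) = 0.2958
Step 6: P(0) = 1-ρ = 0.1718
Verify: L = λW = 13.5×0.35714 = 4.8214 ✔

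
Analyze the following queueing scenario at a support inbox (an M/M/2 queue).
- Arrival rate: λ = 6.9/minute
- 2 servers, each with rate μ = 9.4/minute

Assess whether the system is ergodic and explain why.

Stability requires ρ = λ/(cμ) < 1
ρ = 6.9/(2 × 9.4) = 6.9/18.80 = 0.3670
Since 0.3670 < 1, the system is STABLE.
The servers are busy 36.70% of the time.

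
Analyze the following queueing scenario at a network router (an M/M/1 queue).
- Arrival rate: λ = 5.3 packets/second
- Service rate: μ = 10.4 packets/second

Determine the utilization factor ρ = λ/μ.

Server utilization: ρ = λ/μ
ρ = 5.3/10.4 = 0.5096
The server is busy 50.96% of the time.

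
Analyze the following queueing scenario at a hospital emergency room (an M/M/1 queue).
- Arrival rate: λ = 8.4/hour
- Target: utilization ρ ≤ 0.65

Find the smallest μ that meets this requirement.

ρ = λ/μ, so μ = λ/ρ
μ ≥ 8.4/0.65 = 12.9231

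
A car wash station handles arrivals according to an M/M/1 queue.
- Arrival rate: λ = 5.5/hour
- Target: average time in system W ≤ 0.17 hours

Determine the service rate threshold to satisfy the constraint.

For M/M/1: W = 1/(μ-λ)
Need W ≤ 0.17, so 1/(μ-λ) ≤ 0.17
μ - λ ≥ 1/0.17 = 5.8824
μ ≥ 5.5 + 5.8824 = 11.3824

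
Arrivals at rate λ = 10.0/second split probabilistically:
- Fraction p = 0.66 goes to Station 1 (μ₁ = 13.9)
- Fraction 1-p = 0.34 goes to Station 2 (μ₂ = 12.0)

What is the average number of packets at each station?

Effective rates: λ₁ = 10.0×0.66 = 6.6, λ₂ = 10.0×0.34 = 3.4
Station 1: ρ₁ = 6.6/13.9 = 0.47482, L₁ = ρ₁/(1-ρ₁) = 0.47482/(1-0.47482) = 0.9041
Station 2: ρ₂ = 3.4/12.0 = 0.2833, L₂ = ρ₂/(1-ρ₂) = 0.2833/(1-0.2833) = 0.3953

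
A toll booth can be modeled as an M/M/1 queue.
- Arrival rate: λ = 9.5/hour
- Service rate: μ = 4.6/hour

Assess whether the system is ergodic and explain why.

Stability requires ρ = λ/(cμ) < 1
ρ = 9.5/(1 × 4.6) = 9.5/4.60 = 2.0652
Since 2.0652 ≥ 1, the system is UNSTABLE.
Queue grows without bound. Need μ > λ = 9.5.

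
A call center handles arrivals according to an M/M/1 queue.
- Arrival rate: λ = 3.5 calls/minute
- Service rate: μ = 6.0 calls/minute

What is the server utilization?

Server utilization: ρ = λ/μ
ρ = 3.5/6.0 = 0.5833
The server is busy 58.33% of the time.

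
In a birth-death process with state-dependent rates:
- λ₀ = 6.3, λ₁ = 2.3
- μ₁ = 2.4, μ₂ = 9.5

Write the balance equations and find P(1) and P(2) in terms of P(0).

Balance equations:
State 0: λ₀P₀ = μ₁P₁ → P₁ = (λ₀/μ₁)P₀ = (6.3/2.4)P₀ = 2.6250P₀
State 1: P₂ = (λ₀λ₁)/(μ₁μ₂)P₀ = (6.3×2.3)/(2.4×9.5)P₀ = 0.6355P₀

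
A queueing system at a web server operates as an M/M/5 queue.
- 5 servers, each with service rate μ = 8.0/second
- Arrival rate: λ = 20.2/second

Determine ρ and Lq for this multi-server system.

Traffic intensity: ρ = λ/(cμ) = 20.2/(5×8.0) = 0.5050
Since ρ = 0.5050 < 1, system is stable.
Offered load a = λ/μ = cρ = 20.2/8.0 = 2.5250
P₀ = [ Σₙ₌₀^4 aⁿ/n! + a^5/(5!(1-ρ)) ]⁻¹
Σ = a^0/0! + a^1/1! + a^2/2! + a^3/3! + a^4/4! = 1.0000 + 2.5250 + 3.1878 + 2.6831 + 1.6937 = 11.0896
a^5/(5!(1-ρ)) = 102.6377/(120 × 0.4950) = 1.7279
P₀ = 1/(11.0896 + 1.7279) = 0.07802
Lq = P₀·a^5·ρ / (5!(1-ρ)²) = 0.07802 × 102.6377 × 0.5050 / (120 × 0.2450) = 0.1375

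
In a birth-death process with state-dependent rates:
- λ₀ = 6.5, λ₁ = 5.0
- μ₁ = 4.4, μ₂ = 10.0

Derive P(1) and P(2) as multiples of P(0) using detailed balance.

Balance equations:
State 0: λ₀P₀ = μ₁P₁ → P₁ = (λ₀/μ₁)P₀ = (6.5/4.4)P₀ = 1.4773P₀
State 1: P₂ = (λ₀λ₁)/(μ₁μ₂)P₀ = (6.5×5.0)/(4.4×10.0)P₀ = 0.7386P₀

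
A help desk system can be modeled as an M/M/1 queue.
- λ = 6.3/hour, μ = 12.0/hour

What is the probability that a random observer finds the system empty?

ρ = λ/μ = 6.3/12.0 = 0.5250
P(0) = 1 - ρ = 1 - 0.5250 = 0.4750
The server is idle 47.50% of the time.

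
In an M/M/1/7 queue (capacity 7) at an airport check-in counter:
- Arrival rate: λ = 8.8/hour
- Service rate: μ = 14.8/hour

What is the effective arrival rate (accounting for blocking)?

ρ = λ/μ = 8.8/14.8 = 0.5946
P₀ = (1-ρ)/(1-ρ^(K+1)) = (1-0.5946)/(1-0.5946^8) = 0.4054/0.9844 = 0.4118
P_K = P₀×ρ^K = 0.4118 × 0.5946^7 = 0.4118 × 0.02628 = 0.01082
λ_eff = λ(1-P_K) = 8.8 × (1 - 0.01082) = 8.8 × 0.98918 = 8.7048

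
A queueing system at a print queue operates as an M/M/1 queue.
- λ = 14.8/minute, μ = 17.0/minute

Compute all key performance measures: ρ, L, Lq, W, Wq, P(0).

Step 1: ρ = λ/μ = 14.8/17.0 = 0.8706
Step 2: L = λ/(μ-λ) = 14.8/2.20 = 6.7273
Step 3: Lq = λ²/(μ(μ-λ)) = 219.04/(17.0×2.20) = 5.8567
Step 4: W = 1/(μ-λ) = 1/2.20 = 0.45455
Step 5: Wq = λ/(μ(μ-λ)) = 14.8/(17.0×2.20) = 0.3957
Step 6: P(0) = 1-ρ = 0.1294
Verify: L = λW = 14.8×0.45455 = 6.7273 ✔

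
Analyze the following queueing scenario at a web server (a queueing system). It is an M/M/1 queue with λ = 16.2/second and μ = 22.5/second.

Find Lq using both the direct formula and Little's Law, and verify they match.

Method 1 (direct): Lq = λ²/(μ(μ-λ)) = 262.44/(22.5 × 6.30) = 1.8514

Method 2 (Little's Law):
W = 1/(μ-λ) = 1/6.30 = 0.15873
Wq = W - 1/μ = 0.15873 - 0.044444 = 0.114286
Lq = λWq = 16.2 × 0.114286 = 1.8514 ✔ (matches Method 1)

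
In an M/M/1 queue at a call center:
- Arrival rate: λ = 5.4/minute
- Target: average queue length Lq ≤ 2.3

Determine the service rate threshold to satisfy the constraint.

For M/M/1: Lq = λ²/(μ(μ-λ))
Need Lq ≤ 2.3, i.e. μ(μ-λ) ≥ λ²/2.3
μ² - 5.4μ - 29.16/2.3 ≥ 0  →  μ² - 5.4μ - 12.67826 ≥ 0
Quadratic formula (positive root): μ = [λ + √(λ² + 4×12.67826)]/2
Discriminant: 29.16 + 4×12.67826 = 79.8730, √79.8730 = 8.9372
μ ≥ (5.4 + 8.9372)/2 = 7.1686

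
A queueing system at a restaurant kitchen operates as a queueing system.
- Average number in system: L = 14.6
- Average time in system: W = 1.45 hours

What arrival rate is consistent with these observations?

Little's Law: L = λW, so λ = L/W
λ = 14.6/1.45 = 10.0690 orders/hour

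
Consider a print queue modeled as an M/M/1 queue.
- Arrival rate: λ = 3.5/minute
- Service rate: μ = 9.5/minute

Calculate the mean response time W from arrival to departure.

First, compute utilization: ρ = λ/μ = 3.5/9.5 = 0.3684
For M/M/1: W = 1/(μ-λ)
W = 1/(9.5-3.5) = 1/6.00
W = 0.1667 minutes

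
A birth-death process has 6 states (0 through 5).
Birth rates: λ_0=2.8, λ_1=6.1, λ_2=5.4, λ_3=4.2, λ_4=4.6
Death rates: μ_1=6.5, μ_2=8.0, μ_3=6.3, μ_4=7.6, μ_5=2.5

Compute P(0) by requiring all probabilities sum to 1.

Ratios P(n)/P(0) = (λ₀···λₙ₋₁)/(μ₁···μₙ):
P(1)/P(0) = (2.8)/(6.5) = 0.43077
P(2)/P(0) = (2.8×6.1)/(6.5×8.0) = 0.32846
P(3)/P(0) = (2.8×6.1×5.4)/(6.5×8.0×6.3) = 0.28154
P(4)/P(0) = (2.8×6.1×5.4×4.2)/(6.5×8.0×6.3×7.6) = 0.15559
P(5)/P(0) = (2.8×6.1×5.4×4.2×4.6)/(6.5×8.0×6.3×7.6×2.5) = 0.28628

Normalization: ∑ P(n) = 1
P(0) × (1.0000 + 0.43077 + 0.32846 + 0.28154 + 0.15559 + 0.28628) = 1
P(0) × 2.4826 = 1
P(0) = 1/2.4826 = 0.4028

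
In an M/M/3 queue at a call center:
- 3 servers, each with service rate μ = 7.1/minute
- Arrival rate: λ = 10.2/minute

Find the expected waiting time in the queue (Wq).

Traffic intensity: ρ = λ/(cμ) = 10.2/(3×7.1) = 0.4789
Since ρ = 0.4789 < 1, system is stable.
Offered load a = λ/μ = cρ = 10.2/7.1 = 1.4366
P₀ = [ Σₙ₌₀^2 aⁿ/n! + a^3/(3!(1-ρ)) ]⁻¹
Σ = a^0/0! + a^1/1! + a^2/2! = 1.00000 + 1.43662 + 1.03194 = 3.4686
a^3/(3!(1-ρ)) = 2.9650/(6 × 0.5211) = 0.9483
P₀ = 1/(3.4686 + 0.9483) = 0.2264
Lq = P₀·a^3·ρ / (3!(1-ρ)²) = 0.2264 × 2.9650 × 0.4789 / (6 × 0.2716) = 0.1973
Wq = Lq/λ = 0.1973/10.2 = 0.01934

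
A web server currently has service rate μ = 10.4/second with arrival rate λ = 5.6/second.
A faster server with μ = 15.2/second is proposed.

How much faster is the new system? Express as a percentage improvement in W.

System 1: ρ₁ = 5.6/10.4 = 0.5385, W₁ = 1/(10.4-5.6) = 0.20833
System 2: ρ₂ = 5.6/15.2 = 0.3684, W₂ = 1/(15.2-5.6) = 0.10417
Improvement: (W₁-W₂)/W₁ = (0.20833-0.10417)/0.20833 = 50.00%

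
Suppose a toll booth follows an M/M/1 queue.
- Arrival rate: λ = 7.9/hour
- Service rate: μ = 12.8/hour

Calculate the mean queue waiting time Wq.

First, compute utilization: ρ = λ/μ = 7.9/12.8 = 0.6172
For M/M/1: Wq = λ/(μ(μ-λ))
Wq = 7.9/(12.8 × (12.8-7.9))
Wq = 7.9/(12.8 × 4.90)
Wq = 0.1260 hours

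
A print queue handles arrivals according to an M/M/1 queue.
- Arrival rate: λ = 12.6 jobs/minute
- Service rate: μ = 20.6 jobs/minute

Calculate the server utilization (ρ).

Server utilization: ρ = λ/μ
ρ = 12.6/20.6 = 0.6117
The server is busy 61.17% of the time.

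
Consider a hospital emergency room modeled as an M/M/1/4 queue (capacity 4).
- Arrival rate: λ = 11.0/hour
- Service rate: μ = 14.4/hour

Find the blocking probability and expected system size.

ρ = λ/μ = 11.0/14.4 = 0.7639
P₀ = (1-ρ)/(1-ρ^(K+1)) = (1-0.7639)/(1-0.7639^5) = 0.2361/0.7399 = 0.3191
P_K = P₀×ρ^K = 0.3191 × 0.7639^4 = 0.3191 × 0.3405 = 0.1087
Blocking probability P_4 = 0.1087 (10.87%)
L = ρ[1 - (K+1)ρ^K + Kρ^(K+1)] / [(1-ρ)(1-ρ^(K+1))]
L = 0.7639 × (1 - 5×0.3405 + 4×0.2601) / ((1 - 0.7639) × (1 - 0.2601)) = 1.4776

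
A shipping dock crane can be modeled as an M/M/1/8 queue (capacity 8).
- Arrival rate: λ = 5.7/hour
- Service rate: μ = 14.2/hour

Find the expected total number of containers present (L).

ρ = λ/μ = 5.7/14.2 = 0.40141
P₀ = (1-ρ)/(1-ρ^(K+1)) = (1-0.40141)/(1-0.40141^9) = 0.5986/0.9997 = 0.5988
P_K = P₀×ρ^K = 0.59875 × 0.40141^8 = 0.59875 × 0.00067407 = 0.0004036
L = ρ[1 - (K+1)ρ^K + Kρ^(K+1)] / [(1-ρ)(1-ρ^(K+1))]
L = 0.40141 × (1 - 9×0.0006741 + 8×0.0002706) / ((1 - 0.40141) × (1 - 0.0002706)) = 0.6682 containers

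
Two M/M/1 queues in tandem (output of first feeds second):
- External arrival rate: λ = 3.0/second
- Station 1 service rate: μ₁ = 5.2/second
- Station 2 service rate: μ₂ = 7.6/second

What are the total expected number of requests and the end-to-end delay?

By Jackson's theorem, each station behaves as independent M/M/1.
Station 1: ρ₁ = 3.0/5.2 = 0.5769, L₁ = ρ₁/(1-ρ₁) = λ/(μ₁-λ) = 3.0/2.20 = 1.3636
Station 2: ρ₂ = 3.0/7.6 = 0.3947, L₂ = ρ₂/(1-ρ₂) = λ/(μ₂-λ) = 3.0/4.60 = 0.6522
Total: L = L₁ + L₂ = 1.3636 + 0.6522 = 2.0158
W = L/λ = 2.0158/3.0 = 0.6719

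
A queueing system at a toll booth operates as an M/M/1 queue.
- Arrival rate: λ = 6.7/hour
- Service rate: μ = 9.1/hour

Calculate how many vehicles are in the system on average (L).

ρ = λ/μ = 6.7/9.1 = 0.7363
For M/M/1: L = λ/(μ-λ)
L = 6.7/(9.1-6.7) = 6.7/2.40
L = 2.7917 vehicles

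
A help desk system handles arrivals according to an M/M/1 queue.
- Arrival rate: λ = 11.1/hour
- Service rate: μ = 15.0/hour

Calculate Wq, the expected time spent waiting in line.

First, compute utilization: ρ = λ/μ = 11.1/15.0 = 0.7400
For M/M/1: Wq = λ/(μ(μ-λ))
Wq = 11.1/(15.0 × (15.0-11.1))
Wq = 11.1/(15.0 × 3.90)
Wq = 0.1897 hours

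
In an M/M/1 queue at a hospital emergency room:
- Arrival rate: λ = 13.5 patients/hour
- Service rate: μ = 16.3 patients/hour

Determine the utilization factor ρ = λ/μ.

Server utilization: ρ = λ/μ
ρ = 13.5/16.3 = 0.8282
The server is busy 82.82% of the time.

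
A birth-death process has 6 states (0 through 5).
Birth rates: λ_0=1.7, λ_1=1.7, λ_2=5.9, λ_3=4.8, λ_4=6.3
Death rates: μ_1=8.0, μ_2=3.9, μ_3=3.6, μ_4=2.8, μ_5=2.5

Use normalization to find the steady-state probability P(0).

Ratios P(n)/P(0) = (λ₀···λₙ₋₁)/(μ₁···μₙ):
P(1)/P(0) = (1.7)/(8.0) = 0.21250
P(2)/P(0) = (1.7×1.7)/(8.0×3.9) = 0.092628
P(3)/P(0) = (1.7×1.7×5.9)/(8.0×3.9×3.6) = 0.15181
P(4)/P(0) = (1.7×1.7×5.9×4.8)/(8.0×3.9×3.6×2.8) = 0.26024
P(5)/P(0) = (1.7×1.7×5.9×4.8×6.3)/(8.0×3.9×3.6×2.8×2.5) = 0.65581

Normalization: ∑ P(n) = 1
P(0) × (1.0000 + 0.21250 + 0.092628 + 0.15181 + 0.26024 + 0.65581) = 1
P(0) × 2.3730 = 1
P(0) = 1/2.3730 = 0.4214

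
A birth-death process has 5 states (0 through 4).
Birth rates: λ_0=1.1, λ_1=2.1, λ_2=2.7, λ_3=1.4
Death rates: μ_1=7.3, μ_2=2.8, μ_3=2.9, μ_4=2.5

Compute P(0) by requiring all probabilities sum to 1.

Ratios P(n)/P(0) = (λ₀···λₙ₋₁)/(μ₁···μₙ):
P(1)/P(0) = (1.1)/(7.3) = 0.1507
P(2)/P(0) = (1.1×2.1)/(7.3×2.8) = 0.1130
P(3)/P(0) = (1.1×2.1×2.7)/(7.3×2.8×2.9) = 0.1052
P(4)/P(0) = (1.1×2.1×2.7×1.4)/(7.3×2.8×2.9×2.5) = 0.05892

Normalization: ∑ P(n) = 1
P(0) × (1.0000 + 0.1507 + 0.1130 + 0.1052 + 0.05892) = 1
P(0) × 1.4278 = 1
P(0) = 1/1.4278 = 0.7004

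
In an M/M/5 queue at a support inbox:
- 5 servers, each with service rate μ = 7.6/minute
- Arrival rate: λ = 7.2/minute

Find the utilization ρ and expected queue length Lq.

Traffic intensity: ρ = λ/(cμ) = 7.2/(5×7.6) = 0.1895
Since ρ = 0.1895 < 1, system is stable.
Offered load a = λ/μ = cρ = 7.2/7.6 = 0.9474
P₀ = [ Σₙ₌₀^4 aⁿ/n! + a^5/(5!(1-ρ)) ]⁻¹
Σ = a^0/0! + a^1/1! + a^2/2! + a^3/3! + a^4/4! = 1.0000 + 0.94737 + 0.44875 + 0.14171 + 0.033563 = 2.5714
a^5/(5!(1-ρ)) = 0.7631/(120 × 0.8105) = 0.007846
P₀ = 1/(2.5714 + 0.007846) = 0.3877
Lq = P₀·a^5·ρ / (5!(1-ρ)²) = 0.3877 × 0.7631 × 0.1895 / (120 × 0.6570) = 0.0007111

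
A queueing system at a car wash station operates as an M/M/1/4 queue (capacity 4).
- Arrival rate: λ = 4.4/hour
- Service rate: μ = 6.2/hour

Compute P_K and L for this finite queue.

ρ = λ/μ = 4.4/6.2 = 0.70968
P₀ = (1-ρ)/(1-ρ^(K+1)) = (1-0.70968)/(1-0.70968^5) = 0.29032/0.81998 = 0.3541
P_K = P₀×ρ^K = 0.35406 × 0.70968^4 = 0.35406 × 0.25366 = 0.08981
Blocking probability P_4 = 0.08981 (8.98%)
L = ρ[1 - (K+1)ρ^K + Kρ^(K+1)] / [(1-ρ)(1-ρ^(K+1))]
L = 0.70968 × (1 - 5×0.25366 + 4×0.18002) / ((1 - 0.70968) × (1 - 0.18002)) = 1.3468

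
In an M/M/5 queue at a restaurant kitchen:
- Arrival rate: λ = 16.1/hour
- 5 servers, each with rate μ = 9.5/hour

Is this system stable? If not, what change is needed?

Stability requires ρ = λ/(cμ) < 1
ρ = 16.1/(5 × 9.5) = 16.1/47.50 = 0.3389
Since 0.3389 < 1, the system is STABLE.
The servers are busy 33.89% of the time.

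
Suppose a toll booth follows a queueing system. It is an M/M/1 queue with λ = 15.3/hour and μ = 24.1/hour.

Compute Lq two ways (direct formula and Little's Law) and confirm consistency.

Method 1 (direct): Lq = λ²/(μ(μ-λ)) = 234.09/(24.1 × 8.80) = 1.1038

Method 2 (Little's Law):
W = 1/(μ-λ) = 1/8.80 = 0.1136364
Wq = W - 1/μ = 0.1136364 - 0.04149378 = 0.072143
Lq = λWq = 15.3 × 0.072143 = 1.1038 ✔ (matches Method 1)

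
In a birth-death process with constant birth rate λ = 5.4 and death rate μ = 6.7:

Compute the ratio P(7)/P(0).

For constant rates: P(n)/P(0) = (λ/μ)^n
P(7)/P(0) = (5.4/6.7)^7 = 0.80597^7 = 0.2209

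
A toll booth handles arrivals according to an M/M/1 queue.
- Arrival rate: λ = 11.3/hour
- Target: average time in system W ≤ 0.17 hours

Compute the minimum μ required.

For M/M/1: W = 1/(μ-λ)
Need W ≤ 0.17, so 1/(μ-λ) ≤ 0.17
μ - λ ≥ 1/0.17 = 5.8824
μ ≥ 11.3 + 5.8824 = 17.1824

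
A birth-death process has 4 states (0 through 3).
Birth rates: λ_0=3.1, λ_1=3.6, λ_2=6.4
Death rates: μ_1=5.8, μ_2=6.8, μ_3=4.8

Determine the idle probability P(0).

Ratios P(n)/P(0) = (λ₀···λₙ₋₁)/(μ₁···μₙ):
P(1)/P(0) = (3.1)/(5.8) = 0.53448
P(2)/P(0) = (3.1×3.6)/(5.8×6.8) = 0.28296
P(3)/P(0) = (3.1×3.6×6.4)/(5.8×6.8×4.8) = 0.37728

Normalization: ∑ P(n) = 1
P(0) × (1.0000 + 0.53448 + 0.28296 + 0.37728) = 1
P(0) × 2.1947 = 1
P(0) = 1/2.1947 = 0.4556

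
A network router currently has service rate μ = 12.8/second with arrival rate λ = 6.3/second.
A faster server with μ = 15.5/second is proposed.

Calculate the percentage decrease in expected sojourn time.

System 1: ρ₁ = 6.3/12.8 = 0.4922, W₁ = 1/(12.8-6.3) = 0.15385
System 2: ρ₂ = 6.3/15.5 = 0.4065, W₂ = 1/(15.5-6.3) = 0.10870
Improvement: (W₁-W₂)/W₁ = (0.15385-0.10870)/0.15385 = 29.35%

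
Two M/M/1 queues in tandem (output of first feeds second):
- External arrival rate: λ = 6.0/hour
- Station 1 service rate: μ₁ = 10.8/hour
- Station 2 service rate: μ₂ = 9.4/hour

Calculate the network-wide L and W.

By Jackson's theorem, each station behaves as independent M/M/1.
Station 1: ρ₁ = 6.0/10.8 = 0.5556, L₁ = ρ₁/(1-ρ₁) = λ/(μ₁-λ) = 6.0/4.80 = 1.25000
Station 2: ρ₂ = 6.0/9.4 = 0.6383, L₂ = ρ₂/(1-ρ₂) = λ/(μ₂-λ) = 6.0/3.40 = 1.76471
Total: L = L₁ + L₂ = 1.25000 + 1.76471 = 3.01471
W = L/λ = 3.01471/6.0 = 0.5025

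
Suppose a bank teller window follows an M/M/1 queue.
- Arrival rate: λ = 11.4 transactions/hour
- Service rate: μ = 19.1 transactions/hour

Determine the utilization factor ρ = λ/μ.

Server utilization: ρ = λ/μ
ρ = 11.4/19.1 = 0.5969
The server is busy 59.69% of the time.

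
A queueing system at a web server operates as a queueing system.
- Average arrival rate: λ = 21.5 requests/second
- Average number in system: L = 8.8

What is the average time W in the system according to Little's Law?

Little's Law: L = λW, so W = L/λ
W = 8.8/21.5 = 0.4093 seconds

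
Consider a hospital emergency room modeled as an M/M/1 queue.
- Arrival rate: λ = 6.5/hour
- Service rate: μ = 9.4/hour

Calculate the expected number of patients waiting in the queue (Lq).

ρ = λ/μ = 6.5/9.4 = 0.6915
For M/M/1: Lq = λ²/(μ(μ-λ))
Lq = 42.25/(9.4 × 2.90)
Lq = 1.5499 patients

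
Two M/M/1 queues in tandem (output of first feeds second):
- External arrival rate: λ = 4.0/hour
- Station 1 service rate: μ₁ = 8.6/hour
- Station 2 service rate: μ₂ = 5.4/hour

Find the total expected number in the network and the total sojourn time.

By Jackson's theorem, each station behaves as independent M/M/1.
Station 1: ρ₁ = 4.0/8.6 = 0.4651, L₁ = ρ₁/(1-ρ₁) = λ/(μ₁-λ) = 4.0/4.60 = 0.8696
Station 2: ρ₂ = 4.0/5.4 = 0.7407, L₂ = ρ₂/(1-ρ₂) = λ/(μ₂-λ) = 4.0/1.40 = 2.8571
Total: L = L₁ + L₂ = 0.8696 + 2.8571 = 3.7267
W = L/λ = 3.7267/4.0 = 0.9317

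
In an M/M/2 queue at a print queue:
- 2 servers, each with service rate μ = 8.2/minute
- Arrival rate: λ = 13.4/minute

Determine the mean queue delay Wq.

Traffic intensity: ρ = λ/(cμ) = 13.4/(2×8.2) = 0.8171
Since ρ = 0.8171 < 1, system is stable.
Offered load a = λ/μ = cρ = 13.4/8.2 = 1.6341
P₀ = [ Σₙ₌₀^1 aⁿ/n! + a^2/(2!(1-ρ)) ]⁻¹
Σ = a^0/0! + a^1/1! = 1.0000 + 1.6341 = 2.6341
a^2/(2!(1-ρ)) = 2.67043/(2 × 0.182927) = 7.2992
P₀ = 1/(2.6341 + 7.2992) = 0.1007
Lq = P₀·a^2·ρ / (2!(1-ρ)²) = 0.100671 × 2.67043 × 0.817073 / (2 × 0.0334622) = 3.2822
Wq = Lq/λ = 3.2822/13.4 = 0.2449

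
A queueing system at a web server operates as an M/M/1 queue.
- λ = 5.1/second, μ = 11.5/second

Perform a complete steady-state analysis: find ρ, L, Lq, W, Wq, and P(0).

Step 1: ρ = λ/μ = 5.1/11.5 = 0.4435
Step 2: L = λ/(μ-λ) = 5.1/6.40 = 0.7969
Step 3: Lq = λ²/(μ(μ-λ)) = 26.01/(11.5×6.40) = 0.3534
Step 4: W = 1/(μ-λ) = 1/6.40 = 0.15625
Step 5: Wq = λ/(μ(μ-λ)) = 5.1/(11.5×6.40) = 0.06929
Step 6: P(0) = 1-ρ = 0.5565
Verify: L = λW = 5.1×0.15625 = 0.7969 ✔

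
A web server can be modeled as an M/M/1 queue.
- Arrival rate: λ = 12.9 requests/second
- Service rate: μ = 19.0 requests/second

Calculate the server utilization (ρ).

Server utilization: ρ = λ/μ
ρ = 12.9/19.0 = 0.6789
The server is busy 67.89% of the time.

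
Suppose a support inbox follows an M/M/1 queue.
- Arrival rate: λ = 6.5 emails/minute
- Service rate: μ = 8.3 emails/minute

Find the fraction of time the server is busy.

Server utilization: ρ = λ/μ
ρ = 6.5/8.3 = 0.7831
The server is busy 78.31% of the time.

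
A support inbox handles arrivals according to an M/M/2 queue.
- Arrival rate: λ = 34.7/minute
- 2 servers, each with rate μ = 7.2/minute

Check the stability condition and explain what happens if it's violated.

Stability requires ρ = λ/(cμ) < 1
ρ = 34.7/(2 × 7.2) = 34.7/14.40 = 2.4097
Since 2.4097 ≥ 1, the system is UNSTABLE.
Need c > λ/μ = 34.7/7.2 = 4.82.
Minimum servers needed: c = 5.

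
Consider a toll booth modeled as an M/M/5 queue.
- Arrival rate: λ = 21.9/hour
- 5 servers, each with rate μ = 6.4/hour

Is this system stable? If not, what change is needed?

Stability requires ρ = λ/(cμ) < 1
ρ = 21.9/(5 × 6.4) = 21.9/32.00 = 0.6844
Since 0.6844 < 1, the system is STABLE.
The servers are busy 68.44% of the time.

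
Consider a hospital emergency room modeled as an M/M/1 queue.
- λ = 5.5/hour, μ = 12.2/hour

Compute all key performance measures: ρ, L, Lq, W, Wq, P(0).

Step 1: ρ = λ/μ = 5.5/12.2 = 0.4508
Step 2: L = λ/(μ-λ) = 5.5/6.70 = 0.8209
Step 3: Lq = λ²/(μ(μ-λ)) = 30.25/(12.2×6.70) = 0.3701
Step 4: W = 1/(μ-λ) = 1/6.70 = 0.14925
Step 5: Wq = λ/(μ(μ-λ)) = 5.5/(12.2×6.70) = 0.06729
Step 6: P(0) = 1-ρ = 0.5492
Verify: L = λW = 5.5×0.14925 = 0.8209 ✔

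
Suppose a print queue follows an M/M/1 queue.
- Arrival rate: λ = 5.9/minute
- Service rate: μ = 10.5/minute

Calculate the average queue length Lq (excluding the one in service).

ρ = λ/μ = 5.9/10.5 = 0.5619
For M/M/1: Lq = λ²/(μ(μ-λ))
Lq = 34.81/(10.5 × 4.60)
Lq = 0.7207 jobs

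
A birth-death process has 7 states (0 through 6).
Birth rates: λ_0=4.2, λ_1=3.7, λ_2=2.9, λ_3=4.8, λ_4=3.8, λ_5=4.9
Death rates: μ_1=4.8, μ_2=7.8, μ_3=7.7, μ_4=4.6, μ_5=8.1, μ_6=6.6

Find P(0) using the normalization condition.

Ratios P(n)/P(0) = (λ₀···λₙ₋₁)/(μ₁···μₙ):
P(1)/P(0) = (4.2)/(4.8) = 0.8750
P(2)/P(0) = (4.2×3.7)/(4.8×7.8) = 0.4151
P(3)/P(0) = (4.2×3.7×2.9)/(4.8×7.8×7.7) = 0.1563
P(4)/P(0) = (4.2×3.7×2.9×4.8)/(4.8×7.8×7.7×4.6) = 0.1631
P(5)/P(0) = (4.2×3.7×2.9×4.8×3.8)/(4.8×7.8×7.7×4.6×8.1) = 0.07653
P(6)/P(0) = (4.2×3.7×2.9×4.8×3.8×4.9)/(4.8×7.8×7.7×4.6×8.1×6.6) = 0.05681

Normalization: ∑ P(n) = 1
P(0) × (1.0000 + 0.8750 + 0.4151 + 0.1563 + 0.1631 + 0.07653 + 0.05681) = 1
P(0) × 2.7428 = 1
P(0) = 1/2.7428 = 0.3646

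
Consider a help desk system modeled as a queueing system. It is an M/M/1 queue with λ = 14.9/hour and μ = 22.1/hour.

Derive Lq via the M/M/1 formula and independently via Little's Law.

Method 1 (direct): Lq = λ²/(μ(μ-λ)) = 222.01/(22.1 × 7.20) = 1.3952

Method 2 (Little's Law):
W = 1/(μ-λ) = 1/7.20 = 0.13889
Wq = W - 1/μ = 0.13889 - 0.045249 = 0.09364
Lq = λWq = 14.9 × 0.09364 = 1.3952 ✔ (matches Method 1)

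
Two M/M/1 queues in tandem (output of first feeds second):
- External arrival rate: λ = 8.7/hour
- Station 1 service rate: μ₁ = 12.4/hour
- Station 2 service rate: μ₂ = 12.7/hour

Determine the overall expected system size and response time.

By Jackson's theorem, each station behaves as independent M/M/1.
Station 1: ρ₁ = 8.7/12.4 = 0.7016, L₁ = ρ₁/(1-ρ₁) = λ/(μ₁-λ) = 8.7/3.70 = 2.3514
Station 2: ρ₂ = 8.7/12.7 = 0.6850, L₂ = ρ₂/(1-ρ₂) = λ/(μ₂-λ) = 8.7/4.00 = 2.1750
Total: L = L₁ + L₂ = 2.3514 + 2.1750 = 4.5264
W = L/λ = 4.5264/8.7 = 0.5203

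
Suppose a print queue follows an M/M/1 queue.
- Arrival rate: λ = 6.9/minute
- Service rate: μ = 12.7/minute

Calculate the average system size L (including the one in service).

ρ = λ/μ = 6.9/12.7 = 0.5433
For M/M/1: L = λ/(μ-λ)
L = 6.9/(12.7-6.9) = 6.9/5.80
L = 1.1897 jobs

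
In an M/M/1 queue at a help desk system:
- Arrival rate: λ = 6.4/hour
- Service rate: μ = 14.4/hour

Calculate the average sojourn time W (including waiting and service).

First, compute utilization: ρ = λ/μ = 6.4/14.4 = 0.4444
For M/M/1: W = 1/(μ-λ)
W = 1/(14.4-6.4) = 1/8.00
W = 0.1250 hours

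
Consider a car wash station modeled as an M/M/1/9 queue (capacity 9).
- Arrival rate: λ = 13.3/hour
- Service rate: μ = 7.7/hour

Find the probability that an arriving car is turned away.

ρ = λ/μ = 13.3/7.7 = 1.72727
P₀ = (1-ρ)/(1-ρ^(K+1)) = (1-1.72727)/(1-1.72727^10) = -0.7273/-235.3754 = 0.003090
P_K = P₀×ρ^K = 0.0030898 × 1.72727^9 = 0.0030898 × 136.8491 = 0.4228
Blocking probability = 42.28%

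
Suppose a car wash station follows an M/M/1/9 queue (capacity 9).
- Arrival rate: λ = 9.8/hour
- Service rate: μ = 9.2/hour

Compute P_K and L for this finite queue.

ρ = λ/μ = 9.8/9.2 = 1.06522
P₀ = (1-ρ)/(1-ρ^(K+1)) = (1-1.06522)/(1-1.06522^10) = -0.06522/-0.8810 = 0.07403
P_K = P₀×ρ^K = 0.07403 × 1.06522^9 = 0.07403 × 1.7658 = 0.1307
Blocking probability P_9 = 0.1307 (13.07%)
L = ρ[1 - (K+1)ρ^K + Kρ^(K+1)] / [(1-ρ)(1-ρ^(K+1))]
L = 1.06522 × (1 - 10×1.765850 + 9×1.881019) / ((1 - 1.06522) × (1 - 1.881019)) = 5.0178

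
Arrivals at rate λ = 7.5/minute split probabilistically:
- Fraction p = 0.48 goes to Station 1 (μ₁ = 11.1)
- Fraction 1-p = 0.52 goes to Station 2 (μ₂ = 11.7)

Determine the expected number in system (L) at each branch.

Effective rates: λ₁ = 7.5×0.48 = 3.6, λ₂ = 7.5×0.52 = 3.9
Station 1: ρ₁ = 3.6/11.1 = 0.32432, L₁ = ρ₁/(1-ρ₁) = 0.32432/(1-0.32432) = 0.4800
Station 2: ρ₂ = 3.9/11.7 = 0.33333, L₂ = ρ₂/(1-ρ₂) = 0.33333/(1-0.33333) = 0.5000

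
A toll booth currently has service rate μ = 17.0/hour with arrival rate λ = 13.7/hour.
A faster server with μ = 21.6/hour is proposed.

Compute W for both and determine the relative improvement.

System 1: ρ₁ = 13.7/17.0 = 0.8059, W₁ = 1/(17.0-13.7) = 0.30303
System 2: ρ₂ = 13.7/21.6 = 0.6343, W₂ = 1/(21.6-13.7) = 0.12658
Improvement: (W₁-W₂)/W₁ = (0.30303-0.12658)/0.30303 = 58.23%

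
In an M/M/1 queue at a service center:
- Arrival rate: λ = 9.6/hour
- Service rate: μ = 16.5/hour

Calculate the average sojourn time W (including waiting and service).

First, compute utilization: ρ = λ/μ = 9.6/16.5 = 0.5818
For M/M/1: W = 1/(μ-λ)
W = 1/(16.5-9.6) = 1/6.90
W = 0.1449 hours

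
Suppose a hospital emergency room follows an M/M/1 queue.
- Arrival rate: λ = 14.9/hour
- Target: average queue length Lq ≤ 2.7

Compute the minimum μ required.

For M/M/1: Lq = λ²/(μ(μ-λ))
Need Lq ≤ 2.7, i.e. μ(μ-λ) ≥ λ²/2.7
μ² - 14.9μ - 222.01/2.7 ≥ 0  →  μ² - 14.9μ - 82.22593 ≥ 0
Quadratic formula (positive root): μ = [λ + √(λ² + 4×82.22593)]/2
Discriminant: 222.01 + 4×82.22593 = 550.9137, √550.9137 = 23.4716
μ ≥ (14.9 + 23.4716)/2 = 19.1858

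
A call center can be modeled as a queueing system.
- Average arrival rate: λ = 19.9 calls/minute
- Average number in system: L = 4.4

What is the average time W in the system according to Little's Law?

Little's Law: L = λW, so W = L/λ
W = 4.4/19.9 = 0.2211 minutes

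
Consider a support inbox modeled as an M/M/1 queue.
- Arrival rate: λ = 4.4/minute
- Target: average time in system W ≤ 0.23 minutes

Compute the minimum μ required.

For M/M/1: W = 1/(μ-λ)
Need W ≤ 0.23, so 1/(μ-λ) ≤ 0.23
μ - λ ≥ 1/0.23 = 4.3478
μ ≥ 4.4 + 4.3478 = 8.7478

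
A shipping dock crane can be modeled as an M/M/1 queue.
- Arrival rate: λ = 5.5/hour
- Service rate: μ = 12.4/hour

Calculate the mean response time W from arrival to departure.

First, compute utilization: ρ = λ/μ = 5.5/12.4 = 0.4435
For M/M/1: W = 1/(μ-λ)
W = 1/(12.4-5.5) = 1/6.90
W = 0.1449 hours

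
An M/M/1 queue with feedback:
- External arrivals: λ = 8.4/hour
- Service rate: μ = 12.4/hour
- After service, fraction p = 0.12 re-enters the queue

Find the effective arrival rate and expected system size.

Effective arrival rate: λ_eff = λ/(1-p) = 8.4/(1-0.12) = 8.4/0.88 = 9.54545
ρ = λ_eff/μ = 9.54545/12.4 = 0.76979
L = ρ/(1-ρ) = 0.76979/(1-0.76979) = 3.3439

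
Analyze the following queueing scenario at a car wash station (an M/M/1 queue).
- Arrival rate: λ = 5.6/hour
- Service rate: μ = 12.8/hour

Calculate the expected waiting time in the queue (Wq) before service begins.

First, compute utilization: ρ = λ/μ = 5.6/12.8 = 0.4375
For M/M/1: Wq = λ/(μ(μ-λ))
Wq = 5.6/(12.8 × (12.8-5.6))
Wq = 5.6/(12.8 × 7.20)
Wq = 0.06076 hours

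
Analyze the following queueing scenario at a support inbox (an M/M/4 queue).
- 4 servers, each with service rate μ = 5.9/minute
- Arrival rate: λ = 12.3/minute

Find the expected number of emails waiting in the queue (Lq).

Traffic intensity: ρ = λ/(cμ) = 12.3/(4×5.9) = 0.5212
Since ρ = 0.5212 < 1, system is stable.
Offered load a = λ/μ = cρ = 12.3/5.9 = 2.0847
P₀ = [ Σₙ₌₀^3 aⁿ/n! + a^4/(4!(1-ρ)) ]⁻¹
Σ = a^0/0! + a^1/1! + a^2/2! + a^3/3! = 1.0000 + 2.0847 + 2.1731 + 1.5101 = 6.7679
a^4/(4!(1-ρ)) = 18.8891/(24 × 0.478814) = 1.6437
P₀ = 1/(6.7679 + 1.6437) = 0.1189
Lq = P₀·a^4·ρ / (4!(1-ρ)²) = 0.1189 × 18.8891 × 0.5212 / (24 × 0.2293) = 0.2127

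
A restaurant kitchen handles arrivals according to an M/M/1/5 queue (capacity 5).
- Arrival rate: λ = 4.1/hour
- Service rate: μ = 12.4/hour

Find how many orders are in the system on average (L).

ρ = λ/μ = 4.1/12.4 = 0.33065
P₀ = (1-ρ)/(1-ρ^(K+1)) = (1-0.33065)/(1-0.33065^6) = 0.66935/0.99869 = 0.6702
P_K = P₀×ρ^K = 0.6702 × 0.33065^5 = 0.6702 × 0.003952 = 0.002649
L = ρ[1 - (K+1)ρ^K + Kρ^(K+1)] / [(1-ρ)(1-ρ^(K+1))]
L = 0.33065 × (1 - 6×0.003952 + 5×0.001307) / ((1 - 0.33065) × (1 - 0.001307)) = 0.4861 orders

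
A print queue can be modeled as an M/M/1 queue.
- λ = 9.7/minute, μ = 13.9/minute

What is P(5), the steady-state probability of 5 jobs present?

ρ = λ/μ = 9.7/13.9 = 0.69784
P(n) = (1-ρ)ρⁿ
P(5) = (1-0.69784) × 0.69784^5
P(5) = 0.3022 × 0.1655
P(5) = 0.05001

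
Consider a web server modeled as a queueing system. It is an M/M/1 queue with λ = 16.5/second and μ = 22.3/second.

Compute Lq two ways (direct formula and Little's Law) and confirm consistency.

Method 1 (direct): Lq = λ²/(μ(μ-λ)) = 272.25/(22.3 × 5.80) = 2.1049

Method 2 (Little's Law):
W = 1/(μ-λ) = 1/5.80 = 0.17241
Wq = W - 1/μ = 0.17241 - 0.044843 = 0.12757
Lq = λWq = 16.5 × 0.12757 = 2.1049 ✔ (matches Method 1)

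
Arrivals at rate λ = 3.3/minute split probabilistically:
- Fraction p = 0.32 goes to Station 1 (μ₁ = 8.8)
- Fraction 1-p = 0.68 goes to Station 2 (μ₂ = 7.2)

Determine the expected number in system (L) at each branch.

Effective rates: λ₁ = 3.3×0.32 = 1.056, λ₂ = 3.3×0.68 = 2.244
Station 1: ρ₁ = 1.056/8.8 = 0.1200, L₁ = ρ₁/(1-ρ₁) = 0.1200/(1-0.1200) = 0.1364
Station 2: ρ₂ = 2.244/7.2 = 0.31167, L₂ = ρ₂/(1-ρ₂) = 0.31167/(1-0.31167) = 0.4528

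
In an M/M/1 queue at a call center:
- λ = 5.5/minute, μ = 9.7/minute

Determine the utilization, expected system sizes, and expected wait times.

Step 1: ρ = λ/μ = 5.5/9.7 = 0.5670
Step 2: L = λ/(μ-λ) = 5.5/4.20 = 1.3095
Step 3: Lq = λ²/(μ(μ-λ)) = 30.25/(9.7×4.20) = 0.7425
Step 4: W = 1/(μ-λ) = 1/4.20 = 0.2381
Step 5: Wq = λ/(μ(μ-λ)) = 5.5/(9.7×4.20) = 0.1350
Step 6: P(0) = 1-ρ = 0.4330
Verify: L = λW = 5.5×0.2381 = 1.3095 ✔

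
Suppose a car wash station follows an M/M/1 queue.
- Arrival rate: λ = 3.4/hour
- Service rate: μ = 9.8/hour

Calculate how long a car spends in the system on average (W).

First, compute utilization: ρ = λ/μ = 3.4/9.8 = 0.3469
For M/M/1: W = 1/(μ-λ)
W = 1/(9.8-3.4) = 1/6.40
W = 0.1562 hours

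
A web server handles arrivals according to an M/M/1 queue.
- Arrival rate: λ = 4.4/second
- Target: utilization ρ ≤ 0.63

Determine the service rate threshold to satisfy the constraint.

ρ = λ/μ, so μ = λ/ρ
μ ≥ 4.4/0.63 = 6.9841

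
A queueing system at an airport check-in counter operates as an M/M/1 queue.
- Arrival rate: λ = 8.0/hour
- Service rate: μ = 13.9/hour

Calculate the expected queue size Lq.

ρ = λ/μ = 8.0/13.9 = 0.5755
For M/M/1: Lq = λ²/(μ(μ-λ))
Lq = 64.00/(13.9 × 5.90)
Lq = 0.7804 passengers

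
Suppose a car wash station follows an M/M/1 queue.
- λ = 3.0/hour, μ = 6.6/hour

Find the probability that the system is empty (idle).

ρ = λ/μ = 3.0/6.6 = 0.4545
P(0) = 1 - ρ = 1 - 0.4545 = 0.5455
The server is idle 54.55% of the time.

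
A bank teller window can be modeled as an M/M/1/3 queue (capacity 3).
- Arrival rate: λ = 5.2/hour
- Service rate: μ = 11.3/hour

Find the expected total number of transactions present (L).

ρ = λ/μ = 5.2/11.3 = 0.460177
P₀ = (1-ρ)/(1-ρ^(K+1)) = (1-0.460177)/(1-0.460177^4) = 0.53982/0.95516 = 0.5652
P_K = P₀×ρ^K = 0.56517 × 0.460177^3 = 0.56517 × 0.097448 = 0.05507
L = ρ[1 - (K+1)ρ^K + Kρ^(K+1)] / [(1-ρ)(1-ρ^(K+1))]
L = 0.460177 × (1 - 4×0.097448 + 3×0.044844) / ((1 - 0.460177) × (1 - 0.044844)) = 0.6647 transactions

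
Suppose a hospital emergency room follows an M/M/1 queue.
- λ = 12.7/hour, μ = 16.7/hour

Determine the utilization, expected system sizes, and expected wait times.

Step 1: ρ = λ/μ = 12.7/16.7 = 0.7605
Step 2: L = λ/(μ-λ) = 12.7/4.00 = 3.1750
Step 3: Lq = λ²/(μ(μ-λ)) = 161.29/(16.7×4.00) = 2.4145
Step 4: W = 1/(μ-λ) = 1/4.00 = 0.2500
Step 5: Wq = λ/(μ(μ-λ)) = 12.7/(16.7×4.00) = 0.1901
Step 6: P(0) = 1-ρ = 0.2395
Verify: L = λW = 12.7×0.2500 = 3.1750 ✔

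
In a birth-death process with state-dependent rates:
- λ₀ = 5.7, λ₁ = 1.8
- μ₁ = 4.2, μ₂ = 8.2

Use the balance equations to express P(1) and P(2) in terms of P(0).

Balance equations:
State 0: λ₀P₀ = μ₁P₁ → P₁ = (λ₀/μ₁)P₀ = (5.7/4.2)P₀ = 1.3571P₀
State 1: P₂ = (λ₀λ₁)/(μ₁μ₂)P₀ = (5.7×1.8)/(4.2×8.2)P₀ = 0.2979P₀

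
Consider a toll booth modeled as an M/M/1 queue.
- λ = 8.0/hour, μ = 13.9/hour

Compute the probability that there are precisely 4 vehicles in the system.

ρ = λ/μ = 8.0/13.9 = 0.57554
P(n) = (1-ρ)ρⁿ
P(4) = (1-0.57554) × 0.57554^4
P(4) = 0.4245 × 0.1097
P(4) = 0.04657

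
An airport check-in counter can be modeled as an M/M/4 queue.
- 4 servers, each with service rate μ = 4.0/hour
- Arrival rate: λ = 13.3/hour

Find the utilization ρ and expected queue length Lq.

Traffic intensity: ρ = λ/(cμ) = 13.3/(4×4.0) = 0.8313
Since ρ = 0.8313 < 1, system is stable.
Offered load a = λ/μ = cρ = 13.3/4.0 = 3.3250
P₀ = [ Σₙ₌₀^3 aⁿ/n! + a^4/(4!(1-ρ)) ]⁻¹
Σ = a^0/0! + a^1/1! + a^2/2! + a^3/3! = 1.0000 + 3.3250 + 5.5278 + 6.1267 = 15.9795
a^4/(4!(1-ρ)) = 122.2268/(24 × 0.16875) = 30.1795
P₀ = 1/(15.9795 + 30.1795) = 0.02166
Lq = P₀·a^4·ρ / (4!(1-ρ)²) = 0.02166428 × 122.2268 × 0.8312500 / (24 × 0.02847656) = 3.2207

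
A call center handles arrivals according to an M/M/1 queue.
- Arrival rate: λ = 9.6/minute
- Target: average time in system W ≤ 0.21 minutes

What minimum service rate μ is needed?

For M/M/1: W = 1/(μ-λ)
Need W ≤ 0.21, so 1/(μ-λ) ≤ 0.21
μ - λ ≥ 1/0.21 = 4.7619
μ ≥ 9.6 + 4.7619 = 14.3619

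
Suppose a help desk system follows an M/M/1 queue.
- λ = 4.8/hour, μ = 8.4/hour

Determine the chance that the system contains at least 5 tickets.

ρ = λ/μ = 4.8/8.4 = 0.57143
P(N ≥ n) = ρⁿ
P(N ≥ 5) = 0.57143^5
P(N ≥ 5) = 0.06093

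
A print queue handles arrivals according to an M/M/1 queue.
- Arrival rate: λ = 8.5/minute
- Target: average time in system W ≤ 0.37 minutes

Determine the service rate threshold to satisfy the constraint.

For M/M/1: W = 1/(μ-λ)
Need W ≤ 0.37, so 1/(μ-λ) ≤ 0.37
μ - λ ≥ 1/0.37 = 2.7027
μ ≥ 8.5 + 2.7027 = 11.2027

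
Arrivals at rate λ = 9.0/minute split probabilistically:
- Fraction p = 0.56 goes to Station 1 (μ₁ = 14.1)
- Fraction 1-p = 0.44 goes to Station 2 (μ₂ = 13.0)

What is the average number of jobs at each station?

Effective rates: λ₁ = 9.0×0.56 = 5.04, λ₂ = 9.0×0.44 = 3.96
Station 1: ρ₁ = 5.04/14.1 = 0.35745, L₁ = ρ₁/(1-ρ₁) = 0.35745/(1-0.35745) = 0.5563
Station 2: ρ₂ = 3.96/13.0 = 0.30462, L₂ = ρ₂/(1-ρ₂) = 0.30462/(1-0.30462) = 0.4381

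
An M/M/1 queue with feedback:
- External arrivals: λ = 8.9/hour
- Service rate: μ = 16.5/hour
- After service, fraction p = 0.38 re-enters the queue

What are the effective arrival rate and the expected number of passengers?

Effective arrival rate: λ_eff = λ/(1-p) = 8.9/(1-0.38) = 8.9/0.62 = 14.3548
ρ = λ_eff/μ = 14.3548/16.5 = 0.86999
L = ρ/(1-ρ) = 0.86999/(1-0.86999) = 6.6917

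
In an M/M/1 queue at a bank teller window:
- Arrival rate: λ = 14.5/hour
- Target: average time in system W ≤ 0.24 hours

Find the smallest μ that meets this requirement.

For M/M/1: W = 1/(μ-λ)
Need W ≤ 0.24, so 1/(μ-λ) ≤ 0.24
μ - λ ≥ 1/0.24 = 4.1667
μ ≥ 14.5 + 4.1667 = 18.6667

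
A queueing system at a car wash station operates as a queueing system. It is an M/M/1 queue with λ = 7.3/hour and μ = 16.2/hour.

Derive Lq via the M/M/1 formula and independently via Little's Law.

Method 1 (direct): Lq = λ²/(μ(μ-λ)) = 53.29/(16.2 × 8.90) = 0.3696

Method 2 (Little's Law):
W = 1/(μ-λ) = 1/8.90 = 0.11236
Wq = W - 1/μ = 0.11236 - 0.061728 = 0.05063
Lq = λWq = 7.3 × 0.05063 = 0.3696 ✔ (matches Method 1)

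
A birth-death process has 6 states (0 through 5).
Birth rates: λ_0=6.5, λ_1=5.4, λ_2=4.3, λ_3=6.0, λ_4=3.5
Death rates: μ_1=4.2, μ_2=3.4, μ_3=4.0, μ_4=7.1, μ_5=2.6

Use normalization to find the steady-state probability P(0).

Ratios P(n)/P(0) = (λ₀···λₙ₋₁)/(μ₁···μₙ):
P(1)/P(0) = (6.5)/(4.2) = 1.5476
P(2)/P(0) = (6.5×5.4)/(4.2×3.4) = 2.4580
P(3)/P(0) = (6.5×5.4×4.3)/(4.2×3.4×4.0) = 2.6423
P(4)/P(0) = (6.5×5.4×4.3×6.0)/(4.2×3.4×4.0×7.1) = 2.2330
P(5)/P(0) = (6.5×5.4×4.3×6.0×3.5)/(4.2×3.4×4.0×7.1×2.6) = 3.0059

Normalization: ∑ P(n) = 1
P(0) × (1.0000 + 1.5476 + 2.4580 + 2.6423 + 2.2330 + 3.0059) = 1
P(0) × 12.8868 = 1
P(0) = 1/12.8868 = 0.07760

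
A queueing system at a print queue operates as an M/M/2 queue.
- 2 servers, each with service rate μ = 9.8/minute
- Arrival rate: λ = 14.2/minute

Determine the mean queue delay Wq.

Traffic intensity: ρ = λ/(cμ) = 14.2/(2×9.8) = 0.7245
Since ρ = 0.7245 < 1, system is stable.
Offered load a = λ/μ = cρ = 14.2/9.8 = 1.4490
P₀ = [ Σₙ₌₀^1 aⁿ/n! + a^2/(2!(1-ρ)) ]⁻¹
Σ = a^0/0! + a^1/1! = 1.0000 + 1.4490 = 2.4490
a^2/(2!(1-ρ)) = 2.0995/(2 × 0.2755) = 3.8103
P₀ = 1/(2.4490 + 3.8103) = 0.1598
Lq = P₀·a^2·ρ / (2!(1-ρ)²) = 0.159763 × 2.09954 × 0.724490 / (2 × 0.0759059) = 1.6008
Wq = Lq/λ = 1.6008/14.2 = 0.1127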